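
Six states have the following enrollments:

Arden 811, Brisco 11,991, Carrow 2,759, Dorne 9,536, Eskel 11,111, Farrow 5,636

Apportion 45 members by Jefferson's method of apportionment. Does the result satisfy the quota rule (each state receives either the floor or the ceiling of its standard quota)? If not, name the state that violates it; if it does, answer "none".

Standard quotas: Arden 0.872, Brisco 12.895, Carrow 2.967, Dorne 10.255, Eskel 11.949, Farrow 6.061.
Jefferson allocation: Arden 0, Brisco 13, Carrow 3, Dorne 11, Eskel 12, Farrow 6.
Every allocation lies between the lower and upper quota.

none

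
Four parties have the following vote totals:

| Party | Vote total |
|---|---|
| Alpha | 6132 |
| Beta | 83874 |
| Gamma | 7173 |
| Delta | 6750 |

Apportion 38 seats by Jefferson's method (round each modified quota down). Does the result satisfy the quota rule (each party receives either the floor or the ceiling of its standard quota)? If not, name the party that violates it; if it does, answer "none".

Standard quotas: Alpha 2.242, Beta 30.667, Gamma 2.623, Delta 2.468.
Jefferson allocation: Alpha 2, Beta 32, Gamma 2, Delta 2.
Beta has quota 30.667 (lower 30, upper 31) but receives 32 — outside the quota interval.

Beta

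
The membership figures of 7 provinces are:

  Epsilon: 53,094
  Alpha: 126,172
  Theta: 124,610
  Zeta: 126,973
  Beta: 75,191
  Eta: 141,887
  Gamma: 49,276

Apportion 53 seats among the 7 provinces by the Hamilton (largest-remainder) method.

Epsilon 4; Alpha 9; Theta 9; Zeta 10; Beta 6; Eta 11; Gamma 4

Standard divisor: 697203 ÷ 53 ≈ 13154.774.
Standard quotas: Epsilon 4.0361, Alpha 9.5913, Theta 9.4726, Zeta 9.6522, Beta 5.7159, Eta 10.7860, Gamma 3.7459.
Lower quotas: Epsilon 4, Alpha 9, Theta 9, Zeta 9, Beta 5, Eta 10, Gamma 3 (sum 49, leaving 4 seats).
Remainders in descending order: Eta 0.7860, Gamma 0.7459, Beta 0.7159, Zeta 0.6522, Alpha 0.5913, Theta 0.4726, Epsilon 0.0361.
Largest remainders: Eta, Gamma, Beta, Zeta receive the extra seats.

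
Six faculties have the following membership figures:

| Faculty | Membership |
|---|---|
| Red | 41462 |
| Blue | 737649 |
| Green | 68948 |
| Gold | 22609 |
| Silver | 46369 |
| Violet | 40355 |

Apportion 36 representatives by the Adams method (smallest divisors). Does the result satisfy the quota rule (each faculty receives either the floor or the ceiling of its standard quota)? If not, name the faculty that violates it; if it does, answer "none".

Blue

Standard quotas: Red 1.559, Blue 27.737, Green 2.593, Gold 0.850, Silver 1.744, Violet 1.517.
Adams allocation: Red 2, Blue 26, Green 3, Gold 1, Silver 2, Violet 2.
Blue has quota 27.737 (lower 27, upper 28) but receives 26 — outside the quota interval.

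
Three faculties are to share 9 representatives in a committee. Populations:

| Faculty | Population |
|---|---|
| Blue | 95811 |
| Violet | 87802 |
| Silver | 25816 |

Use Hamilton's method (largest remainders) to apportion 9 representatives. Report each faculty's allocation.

Blue=4, Violet=4, Silver=1

Total 209429; standard divisor 209429/9 ≈ 23269.889.
Standard quotas: Blue 4.1174, Violet 3.7732, Silver 1.1094.
Lower quotas: Blue 4, Violet 3, Silver 1 (sum 8, leaving 1 seat).
Remainders in descending order: Violet 0.7732, Blue 0.1174, Silver 0.1094.
Largest remainder: Violet receives the extra seat.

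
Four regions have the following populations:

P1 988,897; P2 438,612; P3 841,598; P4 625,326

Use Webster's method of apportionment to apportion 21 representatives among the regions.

Standard divisor 2894433/21 ≈ 137830.143; standard quotas: P1 7.175, P2 3.182, P3 6.106, P4 4.537.
Rounding to the nearest integer gives P1 7, P2 3, P3 6, P4 5 — total 21, matching the house size, so no adjustment is needed.

P1=7, P2=3, P3=6, P4=5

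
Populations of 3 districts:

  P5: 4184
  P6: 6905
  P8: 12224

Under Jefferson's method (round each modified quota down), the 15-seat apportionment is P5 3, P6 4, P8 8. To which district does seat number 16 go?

Priority for the next seat is population ÷ (current seats + 1).
Priorities: P5 1046.000, P6 1381.000, P8 1358.222.
Highest priority: P6.

P6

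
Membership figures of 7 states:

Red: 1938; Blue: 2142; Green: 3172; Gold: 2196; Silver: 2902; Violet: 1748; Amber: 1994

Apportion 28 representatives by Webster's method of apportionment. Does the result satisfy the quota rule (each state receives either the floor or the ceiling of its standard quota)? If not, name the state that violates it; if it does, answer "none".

Standard quotas: Red 3.372, Blue 3.727, Green 5.519, Gold 3.821, Silver 5.049, Violet 3.042, Amber 3.470.
Webster allocation: Red 3, Blue 4, Green 6, Gold 4, Silver 5, Violet 3, Amber 3.
Every allocation lies between the lower and upper quota.

none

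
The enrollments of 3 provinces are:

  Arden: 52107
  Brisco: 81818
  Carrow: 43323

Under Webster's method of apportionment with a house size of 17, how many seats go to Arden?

Standard divisor 177248/17 ≈ 10426.353; standard quotas: Arden 4.998, Brisco 7.847, Carrow 4.155.
Rounding to the nearest integer gives Arden 5, Brisco 8, Carrow 4 — total 17, matching the house size, so no adjustment is needed.
Arden receives 5.

5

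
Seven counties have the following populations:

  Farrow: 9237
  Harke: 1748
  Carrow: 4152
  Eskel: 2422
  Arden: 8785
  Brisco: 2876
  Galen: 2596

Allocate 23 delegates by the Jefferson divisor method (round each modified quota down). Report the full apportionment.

Standard divisor 31816/23 ≈ 1383.304; standard quotas: Farrow 6.677, Harke 1.264, Carrow 3.002, Eskel 1.751, Arden 6.351, Brisco 2.079, Galen 1.877.
Rounding down gives 6, 1, 3, 1, 6, 2, 1 = 20 seats, so the divisor must be adjusted.
With modified divisor 1230: modified quotas Farrow 7.510, Harke 1.421, Carrow 3.376, Eskel 1.969, Arden 7.142, Brisco 2.338, Galen 2.111.
Rounding down: Farrow 7, Harke 1, Carrow 3, Eskel 1, Arden 7, Brisco 2, Galen 2 (total 23).

Farrow=7, Harke=1, Carrow=3, Eskel=1, Arden=7, Brisco=2, Galen=2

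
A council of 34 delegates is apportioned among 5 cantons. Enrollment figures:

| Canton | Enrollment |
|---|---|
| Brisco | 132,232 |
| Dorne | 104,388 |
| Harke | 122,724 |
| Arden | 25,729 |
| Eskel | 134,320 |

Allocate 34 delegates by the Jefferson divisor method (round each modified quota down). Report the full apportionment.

Brisco: 9; Dorne: 7; Harke: 8; Arden: 1; Eskel: 9

Standard divisor 519393/34 ≈ 15276.265; standard quotas: Brisco 8.656, Dorne 6.833, Harke 8.034, Arden 1.684, Eskel 8.793.
Rounding down gives 8, 6, 8, 1, 8 = 31 seats, so the divisor must be adjusted.
With modified divisor 14200: modified quotas Brisco 9.312, Dorne 7.351, Harke 8.643, Arden 1.812, Eskel 9.459.
Rounding down: Brisco 9, Dorne 7, Harke 8, Arden 1, Eskel 9 (total 34).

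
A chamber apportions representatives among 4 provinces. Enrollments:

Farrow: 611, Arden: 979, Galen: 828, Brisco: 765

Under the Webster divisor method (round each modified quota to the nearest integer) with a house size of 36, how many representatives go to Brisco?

Standard divisor 3183/36 ≈ 88.417; standard quotas: Farrow 6.910, Arden 11.073, Galen 9.365, Brisco 8.652.
Rounding to the nearest integer gives Farrow 7, Arden 11, Galen 9, Brisco 9 — total 36, matching the house size, so no adjustment is needed.
Brisco receives 9.

9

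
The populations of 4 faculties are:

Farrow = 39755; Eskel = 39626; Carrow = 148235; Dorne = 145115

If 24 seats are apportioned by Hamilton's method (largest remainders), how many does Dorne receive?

9

Total 372731; standard divisor 372731/24 ≈ 15530.458.
Standard quotas: Farrow 2.5598, Eskel 2.5515, Carrow 9.5448, Dorne 9.3439.
Lower quotas: Farrow 2, Eskel 2, Carrow 9, Dorne 9 (sum 22, leaving 2 seats).
Remainders in descending order: Farrow 0.5598, Eskel 0.5515, Carrow 0.5448, Dorne 0.3439.
The surplus seats go to Farrow, Eskel.
Dorne receives 9.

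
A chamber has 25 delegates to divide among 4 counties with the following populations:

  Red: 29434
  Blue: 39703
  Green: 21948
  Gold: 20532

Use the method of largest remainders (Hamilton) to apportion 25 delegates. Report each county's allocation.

Total 111617; standard divisor 111617/25 ≈ 4464.68.
Standard quotas: Red 6.5926, Blue 8.8927, Green 4.9159, Gold 4.5988.
Lower quotas: Red 6, Blue 8, Green 4, Gold 4 (sum 22, leaving 3 seats).
Remainders in descending order: Green 0.9159, Blue 0.8927, Gold 0.5988, Red 0.5926.
Largest remainders: Green, Blue, Gold receive the extra seats.

Red 6, Blue 9, Green 5, Gold 5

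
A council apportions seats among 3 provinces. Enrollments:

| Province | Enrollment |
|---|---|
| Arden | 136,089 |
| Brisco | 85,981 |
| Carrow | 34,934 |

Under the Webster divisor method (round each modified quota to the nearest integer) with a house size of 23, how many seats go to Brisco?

8

Standard divisor 257004/23 ≈ 11174.087; standard quotas: Arden 12.179, Brisco 7.695, Carrow 3.126.
Rounding to the nearest integer gives Arden 12, Brisco 8, Carrow 3 — total 23, matching the house size, so no adjustment is needed.
Brisco receives 8.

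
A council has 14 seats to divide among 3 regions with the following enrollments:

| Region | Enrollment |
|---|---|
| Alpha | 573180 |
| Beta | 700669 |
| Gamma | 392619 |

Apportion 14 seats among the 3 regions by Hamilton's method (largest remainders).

Total 1666468; standard divisor 1666468/14 ≈ 119033.429.
Standard quotas: Alpha 4.8153, Beta 5.8863, Gamma 3.2984.
Lower quotas: Alpha 4, Beta 5, Gamma 3 (sum 12, leaving 2 seats).
Remainders in descending order: Beta 0.8863, Alpha 0.8153, Gamma 0.2984.
Largest remainders: Beta, Alpha receive the extra seats.

Alpha: 5, Beta: 6, Gamma: 3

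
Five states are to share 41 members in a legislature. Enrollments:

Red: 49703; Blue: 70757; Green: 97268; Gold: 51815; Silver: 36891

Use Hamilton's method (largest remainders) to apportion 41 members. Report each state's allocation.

Red: 7, Blue: 9, Green: 13, Gold: 7, Silver: 5

The standard divisor is 306434/41 = 7474.
Standard quotas: Red 6.6501, Blue 9.4671, Green 13.0142, Gold 6.9327, Silver 4.9359.
Lower quotas: Red 6, Blue 9, Green 13, Gold 6, Silver 4 (sum 38, leaving 3 seats).
Remainders in descending order: Silver 0.9359, Gold 0.9327, Red 0.6501, Blue 0.4671, Green 0.0142.
The surplus seats go to Silver, Gold, Red.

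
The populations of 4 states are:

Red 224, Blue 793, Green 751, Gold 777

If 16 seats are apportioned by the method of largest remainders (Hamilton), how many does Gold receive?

5

The standard divisor is 2545/16 ≈ 159.062.
Standard quotas: Red 1.408, Blue 4.985, Green 4.721, Gold 4.885.
Lower quotas: Red 1, Blue 4, Green 4, Gold 4 (sum 13, leaving 3 seats).
Remainders in descending order: Blue 0.985, Gold 0.885, Green 0.721, Red 0.408.
Largest remainders: Blue, Gold, Green receive the extra seats.
Gold receives 5.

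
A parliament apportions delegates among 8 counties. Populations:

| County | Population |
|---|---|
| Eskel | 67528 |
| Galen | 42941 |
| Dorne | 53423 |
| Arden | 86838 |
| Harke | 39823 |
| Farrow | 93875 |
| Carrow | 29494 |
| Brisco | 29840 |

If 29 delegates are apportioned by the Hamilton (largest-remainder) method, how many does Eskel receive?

4

Standard divisor: 443762 ÷ 29 ≈ 15302.138.
Standard quotas: Eskel 4.4130, Galen 2.8062, Dorne 3.4912, Arden 5.6749, Harke 2.6024, Farrow 6.1348, Carrow 1.9274, Brisco 1.9501.
Lower quotas: Eskel 4, Galen 2, Dorne 3, Arden 5, Harke 2, Farrow 6, Carrow 1, Brisco 1 (sum 24, leaving 5 seats).
Remainders in descending order: Brisco 0.9501, Carrow 0.9274, Galen 0.8062, Arden 0.6749, Harke 0.6024, Dorne 0.4912, Eskel 0.4130, Farrow 0.1348.
The surplus seats go to Brisco, Carrow, Galen, Arden, Harke.
Eskel receives 4.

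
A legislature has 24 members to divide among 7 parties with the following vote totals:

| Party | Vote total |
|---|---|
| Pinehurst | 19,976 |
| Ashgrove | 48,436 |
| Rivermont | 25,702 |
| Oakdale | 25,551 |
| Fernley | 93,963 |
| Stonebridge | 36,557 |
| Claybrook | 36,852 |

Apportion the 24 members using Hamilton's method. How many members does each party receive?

Pinehurst: 2; Ashgrove: 4; Rivermont: 2; Oakdale: 2; Fernley: 8; Stonebridge: 3; Claybrook: 3

The standard divisor is 287037/24 ≈ 11959.875.
Standard quotas: Pinehurst 1.6703, Ashgrove 4.0499, Rivermont 2.1490, Oakdale 2.1364, Fernley 7.8565, Stonebridge 3.0566, Claybrook 3.0813.
Lower quotas: Pinehurst 1, Ashgrove 4, Rivermont 2, Oakdale 2, Fernley 7, Stonebridge 3, Claybrook 3 (sum 22, leaving 2 seats).
Remainders in descending order: Fernley 0.8565, Pinehurst 0.6703, Rivermont 0.1490, Oakdale 0.1364, Claybrook 0.0813, Stonebridge 0.0566, Ashgrove 0.0499.
The surplus seats go to Fernley, Pinehurst.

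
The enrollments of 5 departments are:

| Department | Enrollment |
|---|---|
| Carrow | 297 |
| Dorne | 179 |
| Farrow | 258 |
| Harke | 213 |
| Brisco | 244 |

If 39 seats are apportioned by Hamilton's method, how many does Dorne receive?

The standard divisor is 1191/39 ≈ 30.538.
Standard quotas: Carrow 9.725, Dorne 5.861, Farrow 8.448, Harke 6.975, Brisco 7.990.
Lower quotas: Carrow 9, Dorne 5, Farrow 8, Harke 6, Brisco 7 (sum 35, leaving 4 seats).
Remainders in descending order: Brisco 0.990, Harke 0.975, Dorne 0.861, Carrow 0.725, Farrow 0.448.
The surplus seats go to Brisco, Harke, Dorne, Carrow.
Dorne receives 6.

6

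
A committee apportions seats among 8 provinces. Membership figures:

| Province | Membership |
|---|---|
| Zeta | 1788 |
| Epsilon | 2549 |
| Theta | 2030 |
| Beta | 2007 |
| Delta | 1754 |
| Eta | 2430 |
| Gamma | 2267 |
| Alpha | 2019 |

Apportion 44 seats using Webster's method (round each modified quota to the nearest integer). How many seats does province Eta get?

6

Standard divisor 16844/44 ≈ 382.818; standard quotas: Zeta 4.671, Epsilon 6.659, Theta 5.303, Beta 5.243, Delta 4.582, Eta 6.348, Gamma 5.922, Alpha 5.274.
Rounding to the nearest integer gives Zeta 5, Epsilon 7, Theta 5, Beta 5, Delta 5, Eta 6, Gamma 6, Alpha 5 — total 44, matching the house size, so no adjustment is needed.
Eta receives 6.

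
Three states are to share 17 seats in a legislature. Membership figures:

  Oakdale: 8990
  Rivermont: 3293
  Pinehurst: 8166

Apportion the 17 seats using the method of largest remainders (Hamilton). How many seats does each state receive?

Oakdale 7; Rivermont 3; Pinehurst 7

Standard divisor: 20449 ÷ 17 ≈ 1202.882.
Standard quotas: Oakdale 7.4737, Rivermont 2.7376, Pinehurst 6.7887.
Lower quotas: Oakdale 7, Rivermont 2, Pinehurst 6 (sum 15, leaving 2 seats).
Remainders in descending order: Pinehurst 0.7887, Rivermont 0.7376, Oakdale 0.4737.
The surplus seats go to Pinehurst, Rivermont.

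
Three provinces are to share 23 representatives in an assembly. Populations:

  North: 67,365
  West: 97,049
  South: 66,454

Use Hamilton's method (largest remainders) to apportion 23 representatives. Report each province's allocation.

North=7, West=10, South=6

The standard divisor is 230868/23 ≈ 10037.739.
Standard quotas: North 6.7112, West 9.6684, South 6.6204.
Lower quotas: North 6, West 9, South 6 (sum 21, leaving 2 seats).
Remainders in descending order: North 0.7112, West 0.6684, South 0.6204.
The surplus seats go to North, West.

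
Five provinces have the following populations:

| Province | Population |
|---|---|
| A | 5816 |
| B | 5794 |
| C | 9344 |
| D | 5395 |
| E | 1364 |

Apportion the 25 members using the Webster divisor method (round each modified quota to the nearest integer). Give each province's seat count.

A: 5, B: 5, C: 9, D: 5, E: 1

Standard divisor 27713/25 ≈ 1108.52; standard quotas: A 5.247, B 5.227, C 8.429, D 4.867, E 1.230.
Rounding to the nearest integer gives 5, 5, 8, 5, 1 = 24 seats, so the divisor must be adjusted.
With modified divisor 1080: modified quotas A 5.385, B 5.365, C 8.652, D 4.995, E 1.263.
Rounding to the nearest integer: A 5, B 5, C 9, D 5, E 1 (total 25).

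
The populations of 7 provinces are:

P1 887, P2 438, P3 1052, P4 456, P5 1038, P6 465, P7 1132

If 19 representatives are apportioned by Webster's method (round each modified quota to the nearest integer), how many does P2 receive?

Standard divisor 5468/19 ≈ 287.789; standard quotas: P1 3.082, P2 1.522, P3 3.655, P4 1.584, P5 3.607, P6 1.616, P7 3.933.
Rounding to the nearest integer gives 3, 2, 4, 2, 4, 2, 4 = 21 seats, so the divisor must be adjusted.
With modified divisor 298.6: modified quotas P1 2.971, P2 1.467, P3 3.523, P4 1.527, P5 3.476, P6 1.557, P7 3.791.
Rounding to the nearest integer: P1 3, P2 1, P3 4, P4 2, P5 3, P6 2, P7 4 (total 19).
P2 receives 1.

1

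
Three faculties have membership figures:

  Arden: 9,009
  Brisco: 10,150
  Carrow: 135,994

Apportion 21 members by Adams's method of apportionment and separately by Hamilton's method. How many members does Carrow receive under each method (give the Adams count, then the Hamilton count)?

Adams: Arden 2, Brisco 2, Carrow 17.
Hamilton: Arden 1, Brisco 1, Carrow 19.
Carrow gets 17 under Adams and 19 under Hamilton.

17 and 19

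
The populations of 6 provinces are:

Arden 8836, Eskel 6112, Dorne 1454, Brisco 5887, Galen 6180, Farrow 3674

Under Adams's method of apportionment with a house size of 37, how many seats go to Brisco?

Standard divisor 32143/37 ≈ 868.73; standard quotas: Arden 10.171, Eskel 7.036, Dorne 1.674, Brisco 6.777, Galen 7.114, Farrow 4.229.
Rounding up gives 11, 8, 2, 7, 8, 5 = 41 seats, so the divisor must be adjusted.
With modified divisor 950: modified quotas Arden 9.301, Eskel 6.434, Dorne 1.531, Brisco 6.197, Galen 6.505, Farrow 3.867.
Rounding up: Arden 10, Eskel 7, Dorne 2, Brisco 7, Galen 7, Farrow 4 (total 37).
Brisco receives 7.

7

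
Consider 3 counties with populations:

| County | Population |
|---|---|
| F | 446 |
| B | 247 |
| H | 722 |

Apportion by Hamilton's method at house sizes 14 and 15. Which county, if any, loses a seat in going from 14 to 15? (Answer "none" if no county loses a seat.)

At 14 seats: F 4, B 3, H 7.
At 15 seats: F 5, B 2, H 8.
B drops from 3 to 2.

B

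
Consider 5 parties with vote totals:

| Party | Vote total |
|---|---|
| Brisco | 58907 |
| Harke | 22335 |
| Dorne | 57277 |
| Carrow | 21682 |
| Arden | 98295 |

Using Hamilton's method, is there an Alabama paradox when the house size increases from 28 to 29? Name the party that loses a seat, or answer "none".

none

At 28 seats: Brisco 6, Harke 3, Dorne 6, Carrow 2, Arden 11.
At 29 seats: Brisco 7, Harke 3, Dorne 6, Carrow 2, Arden 11.
No party's allocation decreased.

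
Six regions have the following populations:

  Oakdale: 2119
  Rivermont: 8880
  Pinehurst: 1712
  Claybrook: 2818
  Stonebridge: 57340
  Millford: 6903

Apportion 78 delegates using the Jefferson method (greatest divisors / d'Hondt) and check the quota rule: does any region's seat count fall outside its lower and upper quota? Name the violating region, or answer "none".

Stonebridge

Standard quotas: Oakdale 2.072, Rivermont 8.683, Pinehurst 1.674, Claybrook 2.755, Stonebridge 56.066, Millford 6.750.
Jefferson allocation: Oakdale 2, Rivermont 9, Pinehurst 1, Claybrook 2, Stonebridge 58, Millford 6.
Stonebridge has quota 56.066 (lower 56, upper 57) but receives 58 — outside the quota interval.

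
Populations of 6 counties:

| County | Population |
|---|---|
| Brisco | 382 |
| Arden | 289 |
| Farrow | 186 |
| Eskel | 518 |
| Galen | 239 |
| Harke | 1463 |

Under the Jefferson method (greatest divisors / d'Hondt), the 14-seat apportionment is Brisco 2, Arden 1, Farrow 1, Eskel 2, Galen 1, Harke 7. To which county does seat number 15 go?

Harke

Priority for the next seat is population ÷ (current seats + 1).
Priorities: Brisco 127.333, Arden 144.500, Farrow 93.000, Eskel 172.667, Galen 119.500, Harke 182.875.
Highest priority: Harke.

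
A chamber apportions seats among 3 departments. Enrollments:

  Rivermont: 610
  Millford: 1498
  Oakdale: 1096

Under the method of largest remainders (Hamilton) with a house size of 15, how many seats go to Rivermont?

3

Total 3204; standard divisor 3204/15 ≈ 213.6.
Standard quotas: Rivermont 2.856, Millford 7.013, Oakdale 5.131.
Lower quotas: Rivermont 2, Millford 7, Oakdale 5 (sum 14, leaving 1 seat).
Remainders in descending order: Rivermont 0.856, Oakdale 0.131, Millford 0.013.
Largest remainder: Rivermont receives the extra seat.
Rivermont receives 3.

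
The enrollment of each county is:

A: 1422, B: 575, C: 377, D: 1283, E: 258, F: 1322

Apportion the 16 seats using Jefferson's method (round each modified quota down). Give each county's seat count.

Standard divisor 5237/16 ≈ 327.312; standard quotas: A 4.344, B 1.757, C 1.152, D 3.920, E 0.788, F 4.039.
Rounding down gives 4, 1, 1, 3, 0, 4 = 13 seats, so the divisor must be adjusted.
With modified divisor 270: modified quotas A 5.267, B 2.130, C 1.396, D 4.752, E 0.956, F 4.896.
Rounding down: A 5, B 2, C 1, D 4, E 0, F 4 (total 16).

A: 5, B: 2, C: 1, D: 4, E: 0, F: 4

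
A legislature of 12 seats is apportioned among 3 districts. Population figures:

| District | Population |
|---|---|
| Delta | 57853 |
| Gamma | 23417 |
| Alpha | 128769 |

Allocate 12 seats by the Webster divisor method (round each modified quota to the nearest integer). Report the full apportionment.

Delta: 3, Gamma: 1, Alpha: 8

Standard divisor 210039/12 ≈ 17503.25; standard quotas: Delta 3.305, Gamma 1.338, Alpha 7.357.
Rounding to the nearest integer gives 3, 1, 7 = 11 seats, so the divisor must be adjusted.
With modified divisor 16800: modified quotas Delta 3.444, Gamma 1.394, Alpha 7.665.
Rounding to the nearest integer: Delta 3, Gamma 1, Alpha 8 (total 12).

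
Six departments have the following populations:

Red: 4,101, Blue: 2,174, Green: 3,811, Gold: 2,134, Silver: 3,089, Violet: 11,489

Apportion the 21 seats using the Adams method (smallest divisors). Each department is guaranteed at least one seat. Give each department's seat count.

Standard divisor 26798/21 ≈ 1276.095; standard quotas: Red 3.214, Blue 1.704, Green 2.986, Gold 1.672, Silver 2.421, Violet 9.003.
Rounding up gives 4, 2, 3, 2, 3, 10 = 24 seats, so the divisor must be adjusted.
With modified divisor 1500: modified quotas Red 2.734, Blue 1.449, Green 2.541, Gold 1.423, Silver 2.059, Violet 7.659.
Rounding up: Red 3, Blue 2, Green 3, Gold 2, Silver 3, Violet 8 (total 21).

Red 3, Blue 2, Green 3, Gold 2, Silver 3, Violet 8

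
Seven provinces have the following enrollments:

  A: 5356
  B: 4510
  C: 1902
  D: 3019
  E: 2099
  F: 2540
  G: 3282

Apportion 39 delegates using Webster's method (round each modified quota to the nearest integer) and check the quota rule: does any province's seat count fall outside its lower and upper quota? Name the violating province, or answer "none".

none

Standard quotas: A 9.199, B 7.746, C 3.267, D 5.185, E 3.605, F 4.362, G 5.637.
Webster allocation: A 9, B 8, C 3, D 5, E 4, F 4, G 6.
Every allocation lies between the lower and upper quota.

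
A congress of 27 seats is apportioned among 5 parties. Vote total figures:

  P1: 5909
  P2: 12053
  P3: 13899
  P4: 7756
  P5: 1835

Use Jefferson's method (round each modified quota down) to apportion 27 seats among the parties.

P1 4, P2 8, P3 9, P4 5, P5 1

Standard divisor 41452/27 ≈ 1535.259; standard quotas: P1 3.849, P2 7.851, P3 9.053, P4 5.052, P5 1.195.
Rounding down gives 3, 7, 9, 5, 1 = 25 seats, so the divisor must be adjusted.
With modified divisor 1400: modified quotas P1 4.221, P2 8.609, P3 9.928, P4 5.540, P5 1.311.
Rounding down: P1 4, P2 8, P3 9, P4 5, P5 1 (total 27).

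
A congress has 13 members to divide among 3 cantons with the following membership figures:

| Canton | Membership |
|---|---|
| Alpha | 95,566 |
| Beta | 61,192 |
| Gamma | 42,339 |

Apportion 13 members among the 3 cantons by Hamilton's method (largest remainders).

Total 199097; standard divisor 199097/13 ≈ 15315.154.
Standard quotas: Alpha 6.2400, Beta 3.9955, Gamma 2.7645.
Lower quotas: Alpha 6, Beta 3, Gamma 2 (sum 11, leaving 2 seats).
Remainders in descending order: Beta 0.9955, Gamma 0.7645, Alpha 0.2400.
The surplus seats go to Beta, Gamma.

Alpha 6, Beta 4, Gamma 3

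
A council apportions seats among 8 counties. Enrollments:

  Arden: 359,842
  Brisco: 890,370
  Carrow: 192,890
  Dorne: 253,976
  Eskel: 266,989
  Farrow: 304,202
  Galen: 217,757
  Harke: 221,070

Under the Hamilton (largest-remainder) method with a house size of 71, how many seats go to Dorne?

7

The standard divisor is 2707096/71 ≈ 38128.113.
Standard quotas: Arden 9.4377, Brisco 23.3521, Carrow 5.0590, Dorne 6.6611, Eskel 7.0024, Farrow 7.9784, Galen 5.7112, Harke 5.7981.
Lower quotas: Arden 9, Brisco 23, Carrow 5, Dorne 6, Eskel 7, Farrow 7, Galen 5, Harke 5 (sum 67, leaving 4 seats).
Remainders in descending order: Farrow 0.9784, Harke 0.7981, Galen 0.7112, Dorne 0.6611, Arden 0.4377, Brisco 0.3521, Carrow 0.0590, Eskel 0.0024.
The surplus seats go to Farrow, Harke, Galen, Dorne.
Dorne receives 7.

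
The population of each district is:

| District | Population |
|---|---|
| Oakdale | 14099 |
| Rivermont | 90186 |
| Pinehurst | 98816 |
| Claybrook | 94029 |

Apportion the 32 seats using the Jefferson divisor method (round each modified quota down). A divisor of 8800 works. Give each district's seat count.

Oakdale: 1, Rivermont: 10, Pinehurst: 11, Claybrook: 10

With modified divisor 8800: modified quotas Oakdale 1.602, Rivermont 10.248, Pinehurst 11.229, Claybrook 10.685.
Rounding down: Oakdale 1, Rivermont 10, Pinehurst 11, Claybrook 10 (total 32).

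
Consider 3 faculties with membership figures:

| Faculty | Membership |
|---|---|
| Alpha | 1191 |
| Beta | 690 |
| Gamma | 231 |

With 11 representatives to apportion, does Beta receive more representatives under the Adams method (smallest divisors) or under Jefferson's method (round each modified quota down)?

Jefferson

Adams: Alpha 6, Beta 3, Gamma 2.
Jefferson: Alpha 6, Beta 4, Gamma 1.
Beta gets 3 under Adams and 4 under Jefferson.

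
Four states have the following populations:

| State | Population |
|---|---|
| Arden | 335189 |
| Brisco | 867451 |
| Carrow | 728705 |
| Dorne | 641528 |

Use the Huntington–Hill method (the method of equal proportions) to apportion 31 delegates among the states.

With divisor 84218: modified quotas Arden 3.980, Brisco 10.300, Carrow 8.653, Dorne 7.617.
Geometric-mean thresholds: Arden √(3·4)=3.464, Brisco √(10·11)=10.488, Carrow √(8·9)=8.485, Dorne √(7·8)=7.483.
Each quota rounded against its threshold gives Arden 4, Brisco 10, Carrow 9, Dorne 8 (total 31).

Arden=4, Brisco=10, Carrow=9, Dorne=8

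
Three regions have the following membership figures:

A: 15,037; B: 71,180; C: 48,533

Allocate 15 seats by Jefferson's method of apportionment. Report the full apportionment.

A 1; B 8; C 6

Standard divisor 134750/15 ≈ 8983.333; standard quotas: A 1.674, B 7.924, C 5.403.
Rounding down gives 1, 7, 5 = 13 seats, so the divisor must be adjusted.
With modified divisor 8000: modified quotas A 1.880, B 8.898, C 6.067.
Rounding down: A 1, B 8, C 6 (total 15).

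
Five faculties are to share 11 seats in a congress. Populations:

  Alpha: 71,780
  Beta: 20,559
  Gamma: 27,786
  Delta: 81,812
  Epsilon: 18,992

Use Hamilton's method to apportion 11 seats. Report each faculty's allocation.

Total 220929; standard divisor 220929/11 ≈ 20084.455.
Standard quotas: Alpha 3.5739, Beta 1.0236, Gamma 1.3835, Delta 4.0734, Epsilon 0.9456.
Lower quotas: Alpha 3, Beta 1, Gamma 1, Delta 4, Epsilon 0 (sum 9, leaving 2 seats).
Remainders in descending order: Epsilon 0.9456, Alpha 0.5739, Gamma 0.3835, Delta 0.0734, Beta 0.0236.
The surplus seats go to Epsilon, Alpha.

Alpha=4; Beta=1; Gamma=1; Delta=4; Epsilon=1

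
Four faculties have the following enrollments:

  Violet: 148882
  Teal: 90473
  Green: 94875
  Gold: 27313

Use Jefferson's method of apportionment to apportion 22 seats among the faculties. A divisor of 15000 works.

With modified divisor 15000: modified quotas Violet 9.925, Teal 6.032, Green 6.325, Gold 1.821.
Rounding down: Violet 9, Teal 6, Green 6, Gold 1 (total 22).

Violet=9, Teal=6, Green=6, Gold=1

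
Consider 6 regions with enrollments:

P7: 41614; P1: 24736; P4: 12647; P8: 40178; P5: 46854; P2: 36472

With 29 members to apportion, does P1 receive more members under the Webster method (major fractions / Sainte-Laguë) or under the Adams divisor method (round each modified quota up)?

Webster: P7 6, P1 3, P4 2, P8 6, P5 7, P2 5.
Adams: P7 6, P1 4, P4 2, P8 6, P5 6, P2 5.
P1 gets 3 under Webster and 4 under Adams.

Adams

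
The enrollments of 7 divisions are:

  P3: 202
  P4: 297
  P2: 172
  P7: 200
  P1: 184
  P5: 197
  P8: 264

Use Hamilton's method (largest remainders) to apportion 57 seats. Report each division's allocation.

P3: 8; P4: 11; P2: 6; P7: 8; P1: 7; P5: 7; P8: 10

The standard divisor is 1516/57 ≈ 26.596.
Standard quotas: P3 7.595, P4 11.167, P2 6.467, P7 7.520, P1 6.918, P5 7.407, P8 9.926.
Lower quotas: P3 7, P4 11, P2 6, P7 7, P1 6, P5 7, P8 9 (sum 53, leaving 4 seats).
Remainders in descending order: P8 0.926, P1 0.918, P3 0.595, P7 0.520, P2 0.467, P5 0.407, P4 0.167.
Largest remainders: P8, P1, P3, P7 receive the extra seats.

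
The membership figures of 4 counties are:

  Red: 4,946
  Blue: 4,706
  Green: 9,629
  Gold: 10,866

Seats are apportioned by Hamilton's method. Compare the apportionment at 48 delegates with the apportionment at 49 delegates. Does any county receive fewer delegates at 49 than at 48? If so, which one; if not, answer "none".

At 48 seats: Red 8, Blue 8, Green 15, Gold 17.
At 49 seats: Red 8, Blue 7, Green 16, Gold 18.
Blue drops from 8 to 7.

Blue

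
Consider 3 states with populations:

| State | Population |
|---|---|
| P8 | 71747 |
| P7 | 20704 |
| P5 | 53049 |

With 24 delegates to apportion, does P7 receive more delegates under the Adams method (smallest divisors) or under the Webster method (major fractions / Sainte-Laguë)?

Adams

Adams: P8 11, P7 4, P5 9.
Webster: P8 12, P7 3, P5 9.
P7 gets 4 under Adams and 3 under Webster.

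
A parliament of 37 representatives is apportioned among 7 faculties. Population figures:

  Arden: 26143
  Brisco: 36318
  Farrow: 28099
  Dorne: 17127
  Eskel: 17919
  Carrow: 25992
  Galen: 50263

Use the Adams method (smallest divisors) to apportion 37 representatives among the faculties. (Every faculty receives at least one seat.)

Arden: 5; Brisco: 7; Farrow: 5; Dorne: 3; Eskel: 3; Carrow: 5; Galen: 9

Standard divisor 201861/37 ≈ 5455.703; standard quotas: Arden 4.792, Brisco 6.657, Farrow 5.150, Dorne 3.139, Eskel 3.284, Carrow 4.764, Galen 9.213.
Rounding up gives 5, 7, 6, 4, 4, 5, 10 = 41 seats, so the divisor must be adjusted.
With modified divisor 6029: modified quotas Arden 4.336, Brisco 6.024, Farrow 4.661, Dorne 2.841, Eskel 2.972, Carrow 4.311, Galen 8.337.
Rounding up: Arden 5, Brisco 7, Farrow 5, Dorne 3, Eskel 3, Carrow 5, Galen 9 (total 37).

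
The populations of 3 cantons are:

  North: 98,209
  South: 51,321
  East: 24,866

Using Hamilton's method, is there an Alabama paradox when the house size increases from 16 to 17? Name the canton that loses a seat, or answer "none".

none

At 16 seats: North 9, South 5, East 2.
At 17 seats: North 10, South 5, East 2.
No canton's allocation decreased.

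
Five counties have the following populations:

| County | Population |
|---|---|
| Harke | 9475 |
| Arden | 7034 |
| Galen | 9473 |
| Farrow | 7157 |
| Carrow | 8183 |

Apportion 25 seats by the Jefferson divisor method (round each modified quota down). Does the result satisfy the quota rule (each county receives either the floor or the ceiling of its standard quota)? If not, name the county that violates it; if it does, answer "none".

none

Standard quotas: Harke 5.732, Arden 4.256, Galen 5.731, Farrow 4.330, Carrow 4.951.
Jefferson allocation: Harke 6, Arden 4, Galen 6, Farrow 4, Carrow 5.
Every allocation lies between the lower and upper quota.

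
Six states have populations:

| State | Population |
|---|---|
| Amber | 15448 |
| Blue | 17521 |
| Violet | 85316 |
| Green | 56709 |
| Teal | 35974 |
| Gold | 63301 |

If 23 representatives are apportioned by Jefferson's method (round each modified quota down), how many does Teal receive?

3

Standard divisor 274269/23 ≈ 11924.739; standard quotas: Amber 1.295, Blue 1.469, Violet 7.155, Green 4.756, Teal 3.017, Gold 5.308.
Rounding down gives 1, 1, 7, 4, 3, 5 = 21 seats, so the divisor must be adjusted.
With modified divisor 10600: modified quotas Amber 1.457, Blue 1.653, Violet 8.049, Green 5.350, Teal 3.394, Gold 5.972.
Rounding down: Amber 1, Blue 1, Violet 8, Green 5, Teal 3, Gold 5 (total 23).
Teal receives 3.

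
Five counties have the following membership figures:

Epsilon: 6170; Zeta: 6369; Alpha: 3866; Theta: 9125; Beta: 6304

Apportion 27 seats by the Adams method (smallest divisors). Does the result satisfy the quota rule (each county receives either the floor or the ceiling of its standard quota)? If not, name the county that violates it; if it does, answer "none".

none

Standard quotas: Epsilon 5.233, Zeta 5.402, Alpha 3.279, Theta 7.739, Beta 5.347.
Adams allocation: Epsilon 5, Zeta 5, Alpha 4, Theta 8, Beta 5.
Every allocation lies between the lower and upper quota.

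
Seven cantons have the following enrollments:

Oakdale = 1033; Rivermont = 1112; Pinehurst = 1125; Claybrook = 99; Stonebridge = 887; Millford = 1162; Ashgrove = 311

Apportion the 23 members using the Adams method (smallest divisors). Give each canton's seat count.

Oakdale 4, Rivermont 4, Pinehurst 4, Claybrook 1, Stonebridge 4, Millford 4, Ashgrove 2

Standard divisor 5729/23 ≈ 249.087; standard quotas: Oakdale 4.147, Rivermont 4.464, Pinehurst 4.516, Claybrook 0.397, Stonebridge 3.561, Millford 4.665, Ashgrove 1.249.
Rounding up gives 5, 5, 5, 1, 4, 5, 2 = 27 seats, so the divisor must be adjusted.
With modified divisor 293: modified quotas Oakdale 3.526, Rivermont 3.795, Pinehurst 3.840, Claybrook 0.338, Stonebridge 3.027, Millford 3.966, Ashgrove 1.061.
Rounding up: Oakdale 4, Rivermont 4, Pinehurst 4, Claybrook 1, Stonebridge 4, Millford 4, Ashgrove 2 (total 23).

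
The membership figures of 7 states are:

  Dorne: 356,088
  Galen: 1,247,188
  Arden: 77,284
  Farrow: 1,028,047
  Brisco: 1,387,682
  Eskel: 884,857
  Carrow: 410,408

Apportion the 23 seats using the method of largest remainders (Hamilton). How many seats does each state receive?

Total 5391554; standard divisor 5391554/23 ≈ 234415.391.
Standard quotas: Dorne 1.5190, Galen 5.3204, Arden 0.3297, Farrow 4.3856, Brisco 5.9198, Eskel 3.7747, Carrow 1.7508.
Lower quotas: Dorne 1, Galen 5, Arden 0, Farrow 4, Brisco 5, Eskel 3, Carrow 1 (sum 19, leaving 4 seats).
Remainders in descending order: Brisco 0.9198, Eskel 0.7747, Carrow 0.7508, Dorne 0.5190, Farrow 0.3856, Arden 0.3297, Galen 0.3204.
Largest remainders: Brisco, Eskel, Carrow, Dorne receive the extra seats.

Dorne 2, Galen 5, Arden 0, Farrow 4, Brisco 6, Eskel 4, Carrow 2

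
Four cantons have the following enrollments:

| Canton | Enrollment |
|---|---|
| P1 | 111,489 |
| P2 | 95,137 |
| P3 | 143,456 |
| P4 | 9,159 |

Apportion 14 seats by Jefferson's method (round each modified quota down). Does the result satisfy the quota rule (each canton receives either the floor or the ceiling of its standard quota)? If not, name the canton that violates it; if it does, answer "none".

Standard quotas: P1 4.345, P2 3.708, P3 5.591, P4 0.357.
Jefferson allocation: P1 4, P2 4, P3 6, P4 0.
Every allocation lies between the lower and upper quota.

none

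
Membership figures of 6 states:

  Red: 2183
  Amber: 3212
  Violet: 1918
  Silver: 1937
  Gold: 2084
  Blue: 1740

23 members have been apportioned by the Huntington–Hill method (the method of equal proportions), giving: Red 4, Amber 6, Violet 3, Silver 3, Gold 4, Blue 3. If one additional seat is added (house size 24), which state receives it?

Priority for the next seat is population ÷ (√(s·(s+1))).
Priorities: Red 488.134, Amber 495.622, Violet 553.679, Silver 559.164, Gold 465.997, Blue 502.295.
Highest priority: Silver.

Silver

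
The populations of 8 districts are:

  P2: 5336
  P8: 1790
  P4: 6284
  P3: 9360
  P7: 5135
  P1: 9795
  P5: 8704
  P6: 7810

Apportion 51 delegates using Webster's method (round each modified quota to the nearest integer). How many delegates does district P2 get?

Standard divisor 54214/51 ≈ 1063.02; standard quotas: P2 5.020, P8 1.684, P4 5.911, P3 8.805, P7 4.831, P1 9.214, P5 8.188, P6 7.347.
Rounding to the nearest integer gives P2 5, P8 2, P4 6, P3 9, P7 5, P1 9, P5 8, P6 7 — total 51, matching the house size, so no adjustment is needed.
P2 receives 5.

5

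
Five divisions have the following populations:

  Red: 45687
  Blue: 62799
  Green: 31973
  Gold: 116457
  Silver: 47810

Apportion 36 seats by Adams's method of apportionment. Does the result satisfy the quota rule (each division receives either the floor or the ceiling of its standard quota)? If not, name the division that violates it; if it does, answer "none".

Standard quotas: Red 5.397, Blue 7.419, Green 3.777, Gold 13.758, Silver 5.648.
Adams allocation: Red 6, Blue 7, Green 4, Gold 13, Silver 6.
Every allocation lies between the lower and upper quota.

none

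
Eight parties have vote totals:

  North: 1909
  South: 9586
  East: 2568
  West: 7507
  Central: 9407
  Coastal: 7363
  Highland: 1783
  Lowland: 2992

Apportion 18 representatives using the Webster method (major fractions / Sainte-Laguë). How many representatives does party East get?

Standard divisor 43115/18 ≈ 2395.278; standard quotas: North 0.797, South 4.002, East 1.072, West 3.134, Central 3.927, Coastal 3.074, Highland 0.744, Lowland 1.249.
Rounding to the nearest integer gives North 1, South 4, East 1, West 3, Central 4, Coastal 3, Highland 1, Lowland 1 — total 18, matching the house size, so no adjustment is needed.
East receives 1.

1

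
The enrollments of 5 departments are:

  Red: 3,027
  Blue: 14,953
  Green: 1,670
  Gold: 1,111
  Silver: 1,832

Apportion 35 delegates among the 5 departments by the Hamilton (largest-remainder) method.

Red 5, Blue 23, Green 2, Gold 2, Silver 3

The standard divisor is 22593/35 ≈ 645.514.
Standard quotas: Red 4.6893, Blue 23.1645, Green 2.5871, Gold 1.7211, Silver 2.8380.
Lower quotas: Red 4, Blue 23, Green 2, Gold 1, Silver 2 (sum 32, leaving 3 seats).
Remainders in descending order: Silver 0.8380, Gold 0.7211, Red 0.6893, Green 0.5871, Blue 0.1645.
Largest remainders: Silver, Gold, Red receive the extra seats.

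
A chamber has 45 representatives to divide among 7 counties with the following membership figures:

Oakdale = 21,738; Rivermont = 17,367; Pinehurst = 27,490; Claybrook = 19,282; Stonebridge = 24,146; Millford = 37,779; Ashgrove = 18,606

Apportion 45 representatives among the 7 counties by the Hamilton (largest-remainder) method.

Oakdale 6; Rivermont 5; Pinehurst 7; Claybrook 5; Stonebridge 7; Millford 10; Ashgrove 5

Standard divisor: 166408 ÷ 45 ≈ 3697.956.
Standard quotas: Oakdale 5.8784, Rivermont 4.6964, Pinehurst 7.4338, Claybrook 5.2142, Stonebridge 6.5296, Millford 10.2162, Ashgrove 5.0314.
Lower quotas: Oakdale 5, Rivermont 4, Pinehurst 7, Claybrook 5, Stonebridge 6, Millford 10, Ashgrove 5 (sum 42, leaving 3 seats).
Remainders in descending order: Oakdale 0.8784, Rivermont 0.6964, Stonebridge 0.5296, Pinehurst 0.4338, Millford 0.2162, Claybrook 0.2142, Ashgrove 0.0314.
Largest remainders: Oakdale, Rivermont, Stonebridge receive the extra seats.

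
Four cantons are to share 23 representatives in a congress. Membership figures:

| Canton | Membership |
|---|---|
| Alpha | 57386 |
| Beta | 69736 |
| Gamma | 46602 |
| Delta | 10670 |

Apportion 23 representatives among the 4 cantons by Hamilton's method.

Alpha=7, Beta=9, Gamma=6, Delta=1

The standard divisor is 184394/23 ≈ 8017.13.
Standard quotas: Alpha 7.1579, Beta 8.6984, Gamma 5.8128, Delta 1.3309.
Lower quotas: Alpha 7, Beta 8, Gamma 5, Delta 1 (sum 21, leaving 2 seats).
Remainders in descending order: Gamma 0.8128, Beta 0.6984, Delta 0.3309, Alpha 0.1579.
The surplus seats go to Gamma, Beta.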